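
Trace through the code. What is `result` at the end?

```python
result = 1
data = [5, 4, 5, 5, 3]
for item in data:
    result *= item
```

Let's trace through this code step by step.

Initialize: result = 1
Initialize: data = [5, 4, 5, 5, 3]
Entering loop: for item in data:

After execution: result = 1500
1500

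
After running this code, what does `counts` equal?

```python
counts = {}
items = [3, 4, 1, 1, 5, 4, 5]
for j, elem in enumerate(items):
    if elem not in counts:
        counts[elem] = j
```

Let's trace through this code step by step.

Initialize: counts = {}
Initialize: items = [3, 4, 1, 1, 5, 4, 5]
Entering loop: for j, elem in enumerate(items):

After execution: counts = {3: 0, 4: 1, 1: 2, 5: 4}
{3: 0, 4: 1, 1: 2, 5: 4}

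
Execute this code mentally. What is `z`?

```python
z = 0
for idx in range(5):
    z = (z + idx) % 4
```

Let's trace through this code step by step.

Initialize: z = 0
Entering loop: for idx in range(5):

After execution: z = 2
2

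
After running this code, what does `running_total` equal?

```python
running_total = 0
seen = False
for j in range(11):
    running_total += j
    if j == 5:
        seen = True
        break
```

Let's trace through this code step by step.

Initialize: running_total = 0
Initialize: seen = False
Entering loop: for j in range(11):

After execution: running_total = 15
15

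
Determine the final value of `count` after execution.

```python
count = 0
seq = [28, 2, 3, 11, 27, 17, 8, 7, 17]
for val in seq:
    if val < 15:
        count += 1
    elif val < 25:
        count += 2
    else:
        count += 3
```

Let's trace through this code step by step.

Initialize: count = 0
Initialize: seq = [28, 2, 3, 11, 27, 17, 8, 7, 17]
Entering loop: for val in seq:

After execution: count = 15
15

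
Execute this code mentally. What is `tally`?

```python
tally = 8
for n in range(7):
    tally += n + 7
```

Let's trace through this code step by step.

Initialize: tally = 8
Entering loop: for n in range(7):

After execution: tally = 78
78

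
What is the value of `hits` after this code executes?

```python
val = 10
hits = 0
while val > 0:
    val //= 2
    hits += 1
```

Let's trace through this code step by step.

Initialize: val = 10
Initialize: hits = 0
Entering loop: while val > 0:

After execution: hits = 4
4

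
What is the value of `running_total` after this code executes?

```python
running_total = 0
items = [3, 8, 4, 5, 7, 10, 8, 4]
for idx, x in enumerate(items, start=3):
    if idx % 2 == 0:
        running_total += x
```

Let's trace through this code step by step.

Initialize: running_total = 0
Initialize: items = [3, 8, 4, 5, 7, 10, 8, 4]
Entering loop: for idx, x in enumerate(items, start=3):

After execution: running_total = 27
27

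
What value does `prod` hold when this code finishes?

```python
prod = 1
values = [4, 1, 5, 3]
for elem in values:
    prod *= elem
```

Let's trace through this code step by step.

Initialize: prod = 1
Initialize: values = [4, 1, 5, 3]
Entering loop: for elem in values:

After execution: prod = 60
60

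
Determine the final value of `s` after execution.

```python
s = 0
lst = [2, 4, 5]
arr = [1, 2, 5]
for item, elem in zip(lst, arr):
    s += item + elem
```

Let's trace through this code step by step.

Initialize: s = 0
Initialize: lst = [2, 4, 5]
Initialize: arr = [1, 2, 5]
Entering loop: for item, elem in zip(lst, arr):

After execution: s = 19
19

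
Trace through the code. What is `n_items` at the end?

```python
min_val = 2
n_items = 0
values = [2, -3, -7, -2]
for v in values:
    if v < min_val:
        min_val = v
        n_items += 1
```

Let's trace through this code step by step.

Initialize: min_val = 2
Initialize: n_items = 0
Initialize: values = [2, -3, -7, -2]
Entering loop: for v in values:

After execution: n_items = 2
2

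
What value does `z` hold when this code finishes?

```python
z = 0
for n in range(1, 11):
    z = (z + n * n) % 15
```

Let's trace through this code step by step.

Initialize: z = 0
Entering loop: for n in range(1, 11):

After execution: z = 10
10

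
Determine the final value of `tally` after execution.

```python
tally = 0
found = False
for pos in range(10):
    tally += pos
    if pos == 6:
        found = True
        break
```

Let's trace through this code step by step.

Initialize: tally = 0
Initialize: found = False
Entering loop: for pos in range(10):

After execution: tally = 21
21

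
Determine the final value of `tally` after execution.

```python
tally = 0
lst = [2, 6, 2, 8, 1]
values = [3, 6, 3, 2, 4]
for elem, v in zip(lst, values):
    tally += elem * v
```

Let's trace through this code step by step.

Initialize: tally = 0
Initialize: lst = [2, 6, 2, 8, 1]
Initialize: values = [3, 6, 3, 2, 4]
Entering loop: for elem, v in zip(lst, values):

After execution: tally = 68
68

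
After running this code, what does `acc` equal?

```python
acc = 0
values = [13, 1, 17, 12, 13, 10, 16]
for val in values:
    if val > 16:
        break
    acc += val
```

Let's trace through this code step by step.

Initialize: acc = 0
Initialize: values = [13, 1, 17, 12, 13, 10, 16]
Entering loop: for val in values:

After execution: acc = 14
14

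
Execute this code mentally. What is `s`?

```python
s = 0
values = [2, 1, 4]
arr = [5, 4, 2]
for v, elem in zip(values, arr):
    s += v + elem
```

Let's trace through this code step by step.

Initialize: s = 0
Initialize: values = [2, 1, 4]
Initialize: arr = [5, 4, 2]
Entering loop: for v, elem in zip(values, arr):

After execution: s = 18
18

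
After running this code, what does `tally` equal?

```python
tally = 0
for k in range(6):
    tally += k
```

Let's trace through this code step by step.

Initialize: tally = 0
Entering loop: for k in range(6):

After execution: tally = 15
15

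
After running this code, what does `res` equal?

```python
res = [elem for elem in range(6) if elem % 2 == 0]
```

Let's trace through this code step by step.

Initialize: res = [elem for elem in range(6) if elem % 2 == 0]

After execution: res = [0, 2, 4]
[0, 2, 4]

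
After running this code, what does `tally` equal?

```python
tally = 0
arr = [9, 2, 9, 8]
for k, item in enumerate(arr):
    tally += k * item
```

Let's trace through this code step by step.

Initialize: tally = 0
Initialize: arr = [9, 2, 9, 8]
Entering loop: for k, item in enumerate(arr):

After execution: tally = 44
44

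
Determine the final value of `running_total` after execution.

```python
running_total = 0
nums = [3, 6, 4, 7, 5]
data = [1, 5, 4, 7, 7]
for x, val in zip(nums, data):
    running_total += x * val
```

Let's trace through this code step by step.

Initialize: running_total = 0
Initialize: nums = [3, 6, 4, 7, 5]
Initialize: data = [1, 5, 4, 7, 7]
Entering loop: for x, val in zip(nums, data):

After execution: running_total = 133
133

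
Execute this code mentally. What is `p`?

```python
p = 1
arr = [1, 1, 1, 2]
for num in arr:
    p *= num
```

Let's trace through this code step by step.

Initialize: p = 1
Initialize: arr = [1, 1, 1, 2]
Entering loop: for num in arr:

After execution: p = 2
2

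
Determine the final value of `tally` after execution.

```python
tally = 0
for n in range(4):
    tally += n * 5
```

Let's trace through this code step by step.

Initialize: tally = 0
Entering loop: for n in range(4):

After execution: tally = 30
30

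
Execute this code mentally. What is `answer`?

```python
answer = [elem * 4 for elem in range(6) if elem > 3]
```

Let's trace through this code step by step.

Initialize: answer = [elem * 4 for elem in range(6) if elem > 3]

After execution: answer = [16, 20]
[16, 20]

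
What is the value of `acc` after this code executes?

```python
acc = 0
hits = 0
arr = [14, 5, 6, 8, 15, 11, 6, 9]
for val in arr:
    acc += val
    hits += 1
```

Let's trace through this code step by step.

Initialize: acc = 0
Initialize: hits = 0
Initialize: arr = [14, 5, 6, 8, 15, 11, 6, 9]
Entering loop: for val in arr:

After execution: acc = 74
74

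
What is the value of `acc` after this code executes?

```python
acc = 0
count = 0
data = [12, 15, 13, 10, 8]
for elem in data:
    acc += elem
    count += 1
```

Let's trace through this code step by step.

Initialize: acc = 0
Initialize: count = 0
Initialize: data = [12, 15, 13, 10, 8]
Entering loop: for elem in data:

After execution: acc = 58
58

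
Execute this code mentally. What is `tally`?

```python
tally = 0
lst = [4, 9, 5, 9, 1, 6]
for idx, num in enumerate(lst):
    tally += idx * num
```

Let's trace through this code step by step.

Initialize: tally = 0
Initialize: lst = [4, 9, 5, 9, 1, 6]
Entering loop: for idx, num in enumerate(lst):

After execution: tally = 80
80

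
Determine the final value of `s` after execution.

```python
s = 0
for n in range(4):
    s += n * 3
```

Let's trace through this code step by step.

Initialize: s = 0
Entering loop: for n in range(4):

After execution: s = 18
18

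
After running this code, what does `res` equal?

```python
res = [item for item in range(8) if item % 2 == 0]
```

Let's trace through this code step by step.

Initialize: res = [item for item in range(8) if item % 2 == 0]

After execution: res = [0, 2, 4, 6]
[0, 2, 4, 6]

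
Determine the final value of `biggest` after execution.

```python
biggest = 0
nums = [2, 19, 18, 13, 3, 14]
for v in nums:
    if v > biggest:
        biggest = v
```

Let's trace through this code step by step.

Initialize: biggest = 0
Initialize: nums = [2, 19, 18, 13, 3, 14]
Entering loop: for v in nums:

After execution: biggest = 19
19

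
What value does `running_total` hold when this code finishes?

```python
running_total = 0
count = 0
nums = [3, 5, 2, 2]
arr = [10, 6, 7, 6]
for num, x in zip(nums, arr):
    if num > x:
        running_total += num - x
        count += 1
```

Let's trace through this code step by step.

Initialize: running_total = 0
Initialize: count = 0
Initialize: nums = [3, 5, 2, 2]
Initialize: arr = [10, 6, 7, 6]
Entering loop: for num, x in zip(nums, arr):

After execution: running_total = 0
0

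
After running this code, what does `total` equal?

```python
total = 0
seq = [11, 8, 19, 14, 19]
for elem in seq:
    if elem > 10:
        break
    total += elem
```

Let's trace through this code step by step.

Initialize: total = 0
Initialize: seq = [11, 8, 19, 14, 19]
Entering loop: for elem in seq:

After execution: total = 0
0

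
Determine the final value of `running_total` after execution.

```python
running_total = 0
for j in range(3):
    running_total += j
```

Let's trace through this code step by step.

Initialize: running_total = 0
Entering loop: for j in range(3):

After execution: running_total = 3
3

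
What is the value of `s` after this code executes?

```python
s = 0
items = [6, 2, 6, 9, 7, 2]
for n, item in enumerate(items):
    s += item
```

Let's trace through this code step by step.

Initialize: s = 0
Initialize: items = [6, 2, 6, 9, 7, 2]
Entering loop: for n, item in enumerate(items):

After execution: s = 32
32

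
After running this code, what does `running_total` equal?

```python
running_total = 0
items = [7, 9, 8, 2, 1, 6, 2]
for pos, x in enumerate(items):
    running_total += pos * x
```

Let's trace through this code step by step.

Initialize: running_total = 0
Initialize: items = [7, 9, 8, 2, 1, 6, 2]
Entering loop: for pos, x in enumerate(items):

After execution: running_total = 77
77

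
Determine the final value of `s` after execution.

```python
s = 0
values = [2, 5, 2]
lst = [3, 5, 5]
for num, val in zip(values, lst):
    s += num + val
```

Let's trace through this code step by step.

Initialize: s = 0
Initialize: values = [2, 5, 2]
Initialize: lst = [3, 5, 5]
Entering loop: for num, val in zip(values, lst):

After execution: s = 22
22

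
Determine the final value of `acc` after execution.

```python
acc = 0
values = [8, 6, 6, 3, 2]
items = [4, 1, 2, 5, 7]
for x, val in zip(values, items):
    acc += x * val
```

Let's trace through this code step by step.

Initialize: acc = 0
Initialize: values = [8, 6, 6, 3, 2]
Initialize: items = [4, 1, 2, 5, 7]
Entering loop: for x, val in zip(values, items):

After execution: acc = 79
79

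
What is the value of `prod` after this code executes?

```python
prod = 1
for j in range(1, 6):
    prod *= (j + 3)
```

Let's trace through this code step by step.

Initialize: prod = 1
Entering loop: for j in range(1, 6):

After execution: prod = 6720
6720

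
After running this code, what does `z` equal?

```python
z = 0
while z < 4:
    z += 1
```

Let's trace through this code step by step.

Initialize: z = 0
Entering loop: while z < 4:

After execution: z = 4
4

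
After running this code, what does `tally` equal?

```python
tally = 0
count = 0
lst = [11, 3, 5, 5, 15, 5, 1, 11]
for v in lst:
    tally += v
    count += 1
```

Let's trace through this code step by step.

Initialize: tally = 0
Initialize: count = 0
Initialize: lst = [11, 3, 5, 5, 15, 5, 1, 11]
Entering loop: for v in lst:

After execution: tally = 56
56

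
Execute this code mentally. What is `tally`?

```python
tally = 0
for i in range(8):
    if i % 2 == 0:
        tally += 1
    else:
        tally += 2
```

Let's trace through this code step by step.

Initialize: tally = 0
Entering loop: for i in range(8):

After execution: tally = 12
12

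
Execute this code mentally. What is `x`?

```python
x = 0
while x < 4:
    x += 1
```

Let's trace through this code step by step.

Initialize: x = 0
Entering loop: while x < 4:

After execution: x = 4
4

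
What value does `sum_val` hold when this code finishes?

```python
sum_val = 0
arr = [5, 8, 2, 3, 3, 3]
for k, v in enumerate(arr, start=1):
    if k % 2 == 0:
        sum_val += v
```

Let's trace through this code step by step.

Initialize: sum_val = 0
Initialize: arr = [5, 8, 2, 3, 3, 3]
Entering loop: for k, v in enumerate(arr, start=1):

After execution: sum_val = 14
14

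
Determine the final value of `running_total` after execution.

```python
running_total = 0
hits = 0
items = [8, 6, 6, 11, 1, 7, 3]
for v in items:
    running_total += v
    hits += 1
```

Let's trace through this code step by step.

Initialize: running_total = 0
Initialize: hits = 0
Initialize: items = [8, 6, 6, 11, 1, 7, 3]
Entering loop: for v in items:

After execution: running_total = 42
42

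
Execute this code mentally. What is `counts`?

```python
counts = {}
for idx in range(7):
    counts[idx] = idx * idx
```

Let's trace through this code step by step.

Initialize: counts = {}
Entering loop: for idx in range(7):

After execution: counts = {0: 0, 1: 1, 2: 4, 3: 9, 4: 16, 5: 25, 6: 36}
{0: 0, 1: 1, 2: 4, 3: 9, 4: 16, 5: 25, 6: 36}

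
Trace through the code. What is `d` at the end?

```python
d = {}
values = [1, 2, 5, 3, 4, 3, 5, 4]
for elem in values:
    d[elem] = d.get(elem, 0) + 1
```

Let's trace through this code step by step.

Initialize: d = {}
Initialize: values = [1, 2, 5, 3, 4, 3, 5, 4]
Entering loop: for elem in values:

After execution: d = {1: 1, 2: 1, 5: 2, 3: 2, 4: 2}
{1: 1, 2: 1, 5: 2, 3: 2, 4: 2}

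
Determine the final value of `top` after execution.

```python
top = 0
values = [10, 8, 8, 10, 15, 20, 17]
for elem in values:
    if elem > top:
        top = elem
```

Let's trace through this code step by step.

Initialize: top = 0
Initialize: values = [10, 8, 8, 10, 15, 20, 17]
Entering loop: for elem in values:

After execution: top = 20
20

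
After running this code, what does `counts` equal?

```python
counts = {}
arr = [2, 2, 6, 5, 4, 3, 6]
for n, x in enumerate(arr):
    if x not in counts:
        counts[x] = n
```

Let's trace through this code step by step.

Initialize: counts = {}
Initialize: arr = [2, 2, 6, 5, 4, 3, 6]
Entering loop: for n, x in enumerate(arr):

After execution: counts = {2: 0, 6: 2, 5: 3, 4: 4, 3: 5}
{2: 0, 6: 2, 5: 3, 4: 4, 3: 5}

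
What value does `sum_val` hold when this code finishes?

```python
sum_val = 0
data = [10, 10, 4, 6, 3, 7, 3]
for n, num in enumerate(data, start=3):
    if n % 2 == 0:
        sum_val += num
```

Let's trace through this code step by step.

Initialize: sum_val = 0
Initialize: data = [10, 10, 4, 6, 3, 7, 3]
Entering loop: for n, num in enumerate(data, start=3):

After execution: sum_val = 23
23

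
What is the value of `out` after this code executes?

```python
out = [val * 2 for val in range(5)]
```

Let's trace through this code step by step.

Initialize: out = [val * 2 for val in range(5)]

After execution: out = [0, 2, 4, 6, 8]
[0, 2, 4, 6, 8]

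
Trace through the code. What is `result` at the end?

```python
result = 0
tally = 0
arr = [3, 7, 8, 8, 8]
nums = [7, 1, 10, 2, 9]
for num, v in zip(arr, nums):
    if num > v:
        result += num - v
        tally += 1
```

Let's trace through this code step by step.

Initialize: result = 0
Initialize: tally = 0
Initialize: arr = [3, 7, 8, 8, 8]
Initialize: nums = [7, 1, 10, 2, 9]
Entering loop: for num, v in zip(arr, nums):

After execution: result = 12
12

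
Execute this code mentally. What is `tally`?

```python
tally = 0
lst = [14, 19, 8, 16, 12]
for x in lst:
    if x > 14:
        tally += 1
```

Let's trace through this code step by step.

Initialize: tally = 0
Initialize: lst = [14, 19, 8, 16, 12]
Entering loop: for x in lst:

After execution: tally = 2
2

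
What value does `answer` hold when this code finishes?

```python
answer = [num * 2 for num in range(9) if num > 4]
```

Let's trace through this code step by step.

Initialize: answer = [num * 2 for num in range(9) if num > 4]

After execution: answer = [10, 12, 14, 16]
[10, 12, 14, 16]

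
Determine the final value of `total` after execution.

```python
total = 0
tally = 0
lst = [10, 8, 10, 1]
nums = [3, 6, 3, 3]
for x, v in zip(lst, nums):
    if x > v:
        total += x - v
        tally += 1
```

Let's trace through this code step by step.

Initialize: total = 0
Initialize: tally = 0
Initialize: lst = [10, 8, 10, 1]
Initialize: nums = [3, 6, 3, 3]
Entering loop: for x, v in zip(lst, nums):

After execution: total = 16
16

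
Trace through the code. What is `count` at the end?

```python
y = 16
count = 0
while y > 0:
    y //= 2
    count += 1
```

Let's trace through this code step by step.

Initialize: y = 16
Initialize: count = 0
Entering loop: while y > 0:

After execution: count = 5
5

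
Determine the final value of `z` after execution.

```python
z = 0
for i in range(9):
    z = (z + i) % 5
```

Let's trace through this code step by step.

Initialize: z = 0
Entering loop: for i in range(9):

After execution: z = 1
1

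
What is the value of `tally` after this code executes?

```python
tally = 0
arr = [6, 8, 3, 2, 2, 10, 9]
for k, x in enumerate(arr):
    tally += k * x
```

Let's trace through this code step by step.

Initialize: tally = 0
Initialize: arr = [6, 8, 3, 2, 2, 10, 9]
Entering loop: for k, x in enumerate(arr):

After execution: tally = 132
132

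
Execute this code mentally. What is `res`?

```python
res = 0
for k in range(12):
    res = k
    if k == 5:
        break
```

Let's trace through this code step by step.

Initialize: res = 0
Entering loop: for k in range(12):

After execution: res = 5
5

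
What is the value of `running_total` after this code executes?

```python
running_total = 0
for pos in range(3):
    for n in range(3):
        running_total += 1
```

Let's trace through this code step by step.

Initialize: running_total = 0
Entering loop: for pos in range(3):

After execution: running_total = 9
9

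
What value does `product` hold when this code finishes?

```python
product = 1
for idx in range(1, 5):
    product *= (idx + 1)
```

Let's trace through this code step by step.

Initialize: product = 1
Entering loop: for idx in range(1, 5):

After execution: product = 120
120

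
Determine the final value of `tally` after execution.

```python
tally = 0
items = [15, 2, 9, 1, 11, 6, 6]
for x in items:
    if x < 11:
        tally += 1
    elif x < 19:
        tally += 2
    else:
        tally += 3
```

Let's trace through this code step by step.

Initialize: tally = 0
Initialize: items = [15, 2, 9, 1, 11, 6, 6]
Entering loop: for x in items:

After execution: tally = 9
9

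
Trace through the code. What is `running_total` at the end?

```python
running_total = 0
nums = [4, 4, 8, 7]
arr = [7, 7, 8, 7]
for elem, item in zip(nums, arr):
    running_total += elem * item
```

Let's trace through this code step by step.

Initialize: running_total = 0
Initialize: nums = [4, 4, 8, 7]
Initialize: arr = [7, 7, 8, 7]
Entering loop: for elem, item in zip(nums, arr):

After execution: running_total = 169
169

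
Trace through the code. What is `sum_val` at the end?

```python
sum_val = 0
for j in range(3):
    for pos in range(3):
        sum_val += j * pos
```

Let's trace through this code step by step.

Initialize: sum_val = 0
Entering loop: for j in range(3):

After execution: sum_val = 9
9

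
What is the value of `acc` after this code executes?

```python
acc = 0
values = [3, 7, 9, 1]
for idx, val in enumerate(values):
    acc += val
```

Let's trace through this code step by step.

Initialize: acc = 0
Initialize: values = [3, 7, 9, 1]
Entering loop: for idx, val in enumerate(values):

After execution: acc = 20
20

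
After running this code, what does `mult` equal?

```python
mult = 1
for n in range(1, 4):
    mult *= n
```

Let's trace through this code step by step.

Initialize: mult = 1
Entering loop: for n in range(1, 4):

After execution: mult = 6
6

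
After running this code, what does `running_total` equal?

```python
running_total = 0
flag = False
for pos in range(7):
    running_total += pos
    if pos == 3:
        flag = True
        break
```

Let's trace through this code step by step.

Initialize: running_total = 0
Initialize: flag = False
Entering loop: for pos in range(7):

After execution: running_total = 6
6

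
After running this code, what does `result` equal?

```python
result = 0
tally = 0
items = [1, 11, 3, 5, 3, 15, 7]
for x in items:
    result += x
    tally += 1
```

Let's trace through this code step by step.

Initialize: result = 0
Initialize: tally = 0
Initialize: items = [1, 11, 3, 5, 3, 15, 7]
Entering loop: for x in items:

After execution: result = 45
45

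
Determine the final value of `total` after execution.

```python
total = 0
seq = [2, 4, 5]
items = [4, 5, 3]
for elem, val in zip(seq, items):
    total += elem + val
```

Let's trace through this code step by step.

Initialize: total = 0
Initialize: seq = [2, 4, 5]
Initialize: items = [4, 5, 3]
Entering loop: for elem, val in zip(seq, items):

After execution: total = 23
23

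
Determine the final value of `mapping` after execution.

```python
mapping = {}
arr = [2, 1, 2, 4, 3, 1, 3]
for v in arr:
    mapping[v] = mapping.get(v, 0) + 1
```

Let's trace through this code step by step.

Initialize: mapping = {}
Initialize: arr = [2, 1, 2, 4, 3, 1, 3]
Entering loop: for v in arr:

After execution: mapping = {2: 2, 1: 2, 4: 1, 3: 2}
{2: 2, 1: 2, 4: 1, 3: 2}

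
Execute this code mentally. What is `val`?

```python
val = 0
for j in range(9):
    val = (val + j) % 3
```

Let's trace through this code step by step.

Initialize: val = 0
Entering loop: for j in range(9):

After execution: val = 0
0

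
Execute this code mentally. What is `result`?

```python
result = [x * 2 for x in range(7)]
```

Let's trace through this code step by step.

Initialize: result = [x * 2 for x in range(7)]

After execution: result = [0, 2, 4, 6, 8, 10, 12]
[0, 2, 4, 6, 8, 10, 12]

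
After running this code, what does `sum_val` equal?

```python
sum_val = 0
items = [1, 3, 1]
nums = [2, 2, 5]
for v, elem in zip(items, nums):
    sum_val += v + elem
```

Let's trace through this code step by step.

Initialize: sum_val = 0
Initialize: items = [1, 3, 1]
Initialize: nums = [2, 2, 5]
Entering loop: for v, elem in zip(items, nums):

After execution: sum_val = 14
14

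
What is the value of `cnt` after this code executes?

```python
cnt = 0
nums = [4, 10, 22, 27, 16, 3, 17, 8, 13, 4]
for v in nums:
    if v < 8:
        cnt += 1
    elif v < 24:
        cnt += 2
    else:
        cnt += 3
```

Let's trace through this code step by step.

Initialize: cnt = 0
Initialize: nums = [4, 10, 22, 27, 16, 3, 17, 8, 13, 4]
Entering loop: for v in nums:

After execution: cnt = 18
18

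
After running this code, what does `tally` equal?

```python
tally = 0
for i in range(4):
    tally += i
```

Let's trace through this code step by step.

Initialize: tally = 0
Entering loop: for i in range(4):

After execution: tally = 6
6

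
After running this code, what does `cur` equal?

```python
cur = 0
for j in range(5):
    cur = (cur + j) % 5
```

Let's trace through this code step by step.

Initialize: cur = 0
Entering loop: for j in range(5):

After execution: cur = 0
0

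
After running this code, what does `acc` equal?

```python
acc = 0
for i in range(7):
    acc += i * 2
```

Let's trace through this code step by step.

Initialize: acc = 0
Entering loop: for i in range(7):

After execution: acc = 42
42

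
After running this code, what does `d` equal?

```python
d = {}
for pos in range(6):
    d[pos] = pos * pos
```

Let's trace through this code step by step.

Initialize: d = {}
Entering loop: for pos in range(6):

After execution: d = {0: 0, 1: 1, 2: 4, 3: 9, 4: 16, 5: 25}
{0: 0, 1: 1, 2: 4, 3: 9, 4: 16, 5: 25}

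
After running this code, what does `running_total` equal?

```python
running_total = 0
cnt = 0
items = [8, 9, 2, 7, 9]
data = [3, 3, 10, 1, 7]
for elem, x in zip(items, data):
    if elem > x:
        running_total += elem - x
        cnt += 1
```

Let's trace through this code step by step.

Initialize: running_total = 0
Initialize: cnt = 0
Initialize: items = [8, 9, 2, 7, 9]
Initialize: data = [3, 3, 10, 1, 7]
Entering loop: for elem, x in zip(items, data):

After execution: running_total = 19
19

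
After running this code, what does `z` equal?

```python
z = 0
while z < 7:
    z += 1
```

Let's trace through this code step by step.

Initialize: z = 0
Entering loop: while z < 7:

After execution: z = 7
7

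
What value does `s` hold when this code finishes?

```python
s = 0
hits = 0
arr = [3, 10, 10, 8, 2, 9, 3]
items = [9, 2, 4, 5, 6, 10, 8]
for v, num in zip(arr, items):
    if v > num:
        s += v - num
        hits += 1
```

Let's trace through this code step by step.

Initialize: s = 0
Initialize: hits = 0
Initialize: arr = [3, 10, 10, 8, 2, 9, 3]
Initialize: items = [9, 2, 4, 5, 6, 10, 8]
Entering loop: for v, num in zip(arr, items):

After execution: s = 17
17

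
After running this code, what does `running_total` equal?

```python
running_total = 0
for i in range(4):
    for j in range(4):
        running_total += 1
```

Let's trace through this code step by step.

Initialize: running_total = 0
Entering loop: for i in range(4):

After execution: running_total = 16
16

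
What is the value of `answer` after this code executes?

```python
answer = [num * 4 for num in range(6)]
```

Let's trace through this code step by step.

Initialize: answer = [num * 4 for num in range(6)]

After execution: answer = [0, 4, 8, 12, 16, 20]
[0, 4, 8, 12, 16, 20]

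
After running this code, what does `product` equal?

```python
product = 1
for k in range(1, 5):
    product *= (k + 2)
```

Let's trace through this code step by step.

Initialize: product = 1
Entering loop: for k in range(1, 5):

After execution: product = 360
360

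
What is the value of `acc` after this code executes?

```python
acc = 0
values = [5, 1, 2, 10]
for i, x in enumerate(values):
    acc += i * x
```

Let's trace through this code step by step.

Initialize: acc = 0
Initialize: values = [5, 1, 2, 10]
Entering loop: for i, x in enumerate(values):

After execution: acc = 35
35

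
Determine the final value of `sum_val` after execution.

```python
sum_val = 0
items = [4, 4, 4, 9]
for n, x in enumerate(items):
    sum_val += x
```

Let's trace through this code step by step.

Initialize: sum_val = 0
Initialize: items = [4, 4, 4, 9]
Entering loop: for n, x in enumerate(items):

After execution: sum_val = 21
21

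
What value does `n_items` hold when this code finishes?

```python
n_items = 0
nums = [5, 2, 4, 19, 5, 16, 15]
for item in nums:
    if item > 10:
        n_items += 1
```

Let's trace through this code step by step.

Initialize: n_items = 0
Initialize: nums = [5, 2, 4, 19, 5, 16, 15]
Entering loop: for item in nums:

After execution: n_items = 3
3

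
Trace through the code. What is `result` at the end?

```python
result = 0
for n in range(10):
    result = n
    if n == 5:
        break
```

Let's trace through this code step by step.

Initialize: result = 0
Entering loop: for n in range(10):

After execution: result = 5
5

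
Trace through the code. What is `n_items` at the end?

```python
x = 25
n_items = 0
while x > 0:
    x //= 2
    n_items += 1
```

Let's trace through this code step by step.

Initialize: x = 25
Initialize: n_items = 0
Entering loop: while x > 0:

After execution: n_items = 5
5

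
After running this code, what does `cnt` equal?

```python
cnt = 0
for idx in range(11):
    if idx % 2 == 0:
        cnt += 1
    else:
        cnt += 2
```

Let's trace through this code step by step.

Initialize: cnt = 0
Entering loop: for idx in range(11):

After execution: cnt = 16
16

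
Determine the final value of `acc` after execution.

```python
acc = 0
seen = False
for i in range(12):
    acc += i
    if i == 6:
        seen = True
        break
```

Let's trace through this code step by step.

Initialize: acc = 0
Initialize: seen = False
Entering loop: for i in range(12):

After execution: acc = 21
21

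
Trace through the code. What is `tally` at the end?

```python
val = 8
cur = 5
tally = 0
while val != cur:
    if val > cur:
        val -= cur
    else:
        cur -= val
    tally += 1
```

Let's trace through this code step by step.

Initialize: val = 8
Initialize: cur = 5
Initialize: tally = 0
Entering loop: while val != cur:

After execution: tally = 4
4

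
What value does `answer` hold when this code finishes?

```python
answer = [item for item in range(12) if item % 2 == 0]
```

Let's trace through this code step by step.

Initialize: answer = [item for item in range(12) if item % 2 == 0]

After execution: answer = [0, 2, 4, 6, 8, 10]
[0, 2, 4, 6, 8, 10]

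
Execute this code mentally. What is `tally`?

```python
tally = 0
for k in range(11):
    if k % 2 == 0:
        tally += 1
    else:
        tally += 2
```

Let's trace through this code step by step.

Initialize: tally = 0
Entering loop: for k in range(11):

After execution: tally = 16
16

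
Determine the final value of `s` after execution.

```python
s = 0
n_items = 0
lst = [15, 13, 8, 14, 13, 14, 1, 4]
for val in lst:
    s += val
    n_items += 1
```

Let's trace through this code step by step.

Initialize: s = 0
Initialize: n_items = 0
Initialize: lst = [15, 13, 8, 14, 13, 14, 1, 4]
Entering loop: for val in lst:

After execution: s = 82
82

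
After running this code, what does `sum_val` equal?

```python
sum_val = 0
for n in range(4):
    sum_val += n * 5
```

Let's trace through this code step by step.

Initialize: sum_val = 0
Entering loop: for n in range(4):

After execution: sum_val = 30
30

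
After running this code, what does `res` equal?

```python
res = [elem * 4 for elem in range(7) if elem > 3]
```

Let's trace through this code step by step.

Initialize: res = [elem * 4 for elem in range(7) if elem > 3]

After execution: res = [16, 20, 24]
[16, 20, 24]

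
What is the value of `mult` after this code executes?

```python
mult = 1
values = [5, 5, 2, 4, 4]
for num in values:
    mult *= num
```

Let's trace through this code step by step.

Initialize: mult = 1
Initialize: values = [5, 5, 2, 4, 4]
Entering loop: for num in values:

After execution: mult = 800
800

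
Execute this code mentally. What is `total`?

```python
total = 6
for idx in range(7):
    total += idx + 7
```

Let's trace through this code step by step.

Initialize: total = 6
Entering loop: for idx in range(7):

After execution: total = 76
76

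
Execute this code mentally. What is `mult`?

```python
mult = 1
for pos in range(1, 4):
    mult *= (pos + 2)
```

Let's trace through this code step by step.

Initialize: mult = 1
Entering loop: for pos in range(1, 4):

After execution: mult = 60
60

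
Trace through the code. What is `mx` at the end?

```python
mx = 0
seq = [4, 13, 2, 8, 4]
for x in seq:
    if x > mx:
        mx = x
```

Let's trace through this code step by step.

Initialize: mx = 0
Initialize: seq = [4, 13, 2, 8, 4]
Entering loop: for x in seq:

After execution: mx = 13
13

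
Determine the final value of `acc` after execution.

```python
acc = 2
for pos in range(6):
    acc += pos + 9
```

Let's trace through this code step by step.

Initialize: acc = 2
Entering loop: for pos in range(6):

After execution: acc = 71
71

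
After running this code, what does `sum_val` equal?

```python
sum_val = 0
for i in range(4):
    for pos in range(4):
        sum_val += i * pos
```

Let's trace through this code step by step.

Initialize: sum_val = 0
Entering loop: for i in range(4):

After execution: sum_val = 36
36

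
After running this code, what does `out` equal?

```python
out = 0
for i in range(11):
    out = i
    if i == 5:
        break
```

Let's trace through this code step by step.

Initialize: out = 0
Entering loop: for i in range(11):

After execution: out = 5
5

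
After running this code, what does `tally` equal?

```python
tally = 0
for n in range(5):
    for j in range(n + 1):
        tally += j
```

Let's trace through this code step by step.

Initialize: tally = 0
Entering loop: for n in range(5):

After execution: tally = 20
20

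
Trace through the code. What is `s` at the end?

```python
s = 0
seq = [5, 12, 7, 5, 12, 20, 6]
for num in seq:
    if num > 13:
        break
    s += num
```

Let's trace through this code step by step.

Initialize: s = 0
Initialize: seq = [5, 12, 7, 5, 12, 20, 6]
Entering loop: for num in seq:

After execution: s = 41
41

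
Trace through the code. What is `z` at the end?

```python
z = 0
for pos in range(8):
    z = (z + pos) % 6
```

Let's trace through this code step by step.

Initialize: z = 0
Entering loop: for pos in range(8):

After execution: z = 4
4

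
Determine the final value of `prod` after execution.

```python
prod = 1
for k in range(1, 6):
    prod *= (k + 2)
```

Let's trace through this code step by step.

Initialize: prod = 1
Entering loop: for k in range(1, 6):

After execution: prod = 2520
2520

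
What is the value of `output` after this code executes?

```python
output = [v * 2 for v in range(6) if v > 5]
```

Let's trace through this code step by step.

Initialize: output = [v * 2 for v in range(6) if v > 5]

After execution: output = []
[]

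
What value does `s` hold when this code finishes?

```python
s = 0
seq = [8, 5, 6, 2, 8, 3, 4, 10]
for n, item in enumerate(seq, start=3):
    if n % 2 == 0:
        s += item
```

Let's trace through this code step by step.

Initialize: s = 0
Initialize: seq = [8, 5, 6, 2, 8, 3, 4, 10]
Entering loop: for n, item in enumerate(seq, start=3):

After execution: s = 20
20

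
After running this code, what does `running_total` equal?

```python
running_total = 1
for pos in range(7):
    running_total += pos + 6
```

Let's trace through this code step by step.

Initialize: running_total = 1
Entering loop: for pos in range(7):

After execution: running_total = 64
64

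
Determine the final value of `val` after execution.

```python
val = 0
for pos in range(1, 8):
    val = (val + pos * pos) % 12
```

Let's trace through this code step by step.

Initialize: val = 0
Entering loop: for pos in range(1, 8):

After execution: val = 8
8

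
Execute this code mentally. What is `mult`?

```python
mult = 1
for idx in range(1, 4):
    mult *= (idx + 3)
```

Let's trace through this code step by step.

Initialize: mult = 1
Entering loop: for idx in range(1, 4):

After execution: mult = 120
120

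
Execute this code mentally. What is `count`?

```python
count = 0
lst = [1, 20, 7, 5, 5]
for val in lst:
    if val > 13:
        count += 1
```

Let's trace through this code step by step.

Initialize: count = 0
Initialize: lst = [1, 20, 7, 5, 5]
Entering loop: for val in lst:

After execution: count = 1
1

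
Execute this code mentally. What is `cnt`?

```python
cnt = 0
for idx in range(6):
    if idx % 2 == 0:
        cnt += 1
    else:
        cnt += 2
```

Let's trace through this code step by step.

Initialize: cnt = 0
Entering loop: for idx in range(6):

After execution: cnt = 9
9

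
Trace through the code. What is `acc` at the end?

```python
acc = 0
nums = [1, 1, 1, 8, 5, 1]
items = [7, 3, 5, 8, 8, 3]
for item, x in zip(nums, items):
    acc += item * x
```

Let's trace through this code step by step.

Initialize: acc = 0
Initialize: nums = [1, 1, 1, 8, 5, 1]
Initialize: items = [7, 3, 5, 8, 8, 3]
Entering loop: for item, x in zip(nums, items):

After execution: acc = 122
122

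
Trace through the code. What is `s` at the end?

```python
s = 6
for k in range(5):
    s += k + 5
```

Let's trace through this code step by step.

Initialize: s = 6
Entering loop: for k in range(5):

After execution: s = 41
41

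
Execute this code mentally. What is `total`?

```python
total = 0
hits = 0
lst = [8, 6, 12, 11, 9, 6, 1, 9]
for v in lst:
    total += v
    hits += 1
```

Let's trace through this code step by step.

Initialize: total = 0
Initialize: hits = 0
Initialize: lst = [8, 6, 12, 11, 9, 6, 1, 9]
Entering loop: for v in lst:

After execution: total = 62
62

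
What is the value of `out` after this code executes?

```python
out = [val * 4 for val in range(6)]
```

Let's trace through this code step by step.

Initialize: out = [val * 4 for val in range(6)]

After execution: out = [0, 4, 8, 12, 16, 20]
[0, 4, 8, 12, 16, 20]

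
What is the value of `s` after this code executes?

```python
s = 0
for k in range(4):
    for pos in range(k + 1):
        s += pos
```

Let's trace through this code step by step.

Initialize: s = 0
Entering loop: for k in range(4):

After execution: s = 10
10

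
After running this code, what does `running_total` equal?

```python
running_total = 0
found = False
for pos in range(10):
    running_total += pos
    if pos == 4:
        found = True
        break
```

Let's trace through this code step by step.

Initialize: running_total = 0
Initialize: found = False
Entering loop: for pos in range(10):

After execution: running_total = 10
10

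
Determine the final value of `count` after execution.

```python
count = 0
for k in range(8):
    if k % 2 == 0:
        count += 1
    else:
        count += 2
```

Let's trace through this code step by step.

Initialize: count = 0
Entering loop: for k in range(8):

After execution: count = 12
12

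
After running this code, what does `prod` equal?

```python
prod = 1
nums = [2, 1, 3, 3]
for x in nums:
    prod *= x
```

Let's trace through this code step by step.

Initialize: prod = 1
Initialize: nums = [2, 1, 3, 3]
Entering loop: for x in nums:

After execution: prod = 18
18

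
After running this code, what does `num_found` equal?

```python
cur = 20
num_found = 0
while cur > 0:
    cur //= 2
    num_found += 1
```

Let's trace through this code step by step.

Initialize: cur = 20
Initialize: num_found = 0
Entering loop: while cur > 0:

After execution: num_found = 5
5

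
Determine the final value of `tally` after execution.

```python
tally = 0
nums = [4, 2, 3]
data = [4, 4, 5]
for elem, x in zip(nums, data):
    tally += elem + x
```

Let's trace through this code step by step.

Initialize: tally = 0
Initialize: nums = [4, 2, 3]
Initialize: data = [4, 4, 5]
Entering loop: for elem, x in zip(nums, data):

After execution: tally = 22
22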